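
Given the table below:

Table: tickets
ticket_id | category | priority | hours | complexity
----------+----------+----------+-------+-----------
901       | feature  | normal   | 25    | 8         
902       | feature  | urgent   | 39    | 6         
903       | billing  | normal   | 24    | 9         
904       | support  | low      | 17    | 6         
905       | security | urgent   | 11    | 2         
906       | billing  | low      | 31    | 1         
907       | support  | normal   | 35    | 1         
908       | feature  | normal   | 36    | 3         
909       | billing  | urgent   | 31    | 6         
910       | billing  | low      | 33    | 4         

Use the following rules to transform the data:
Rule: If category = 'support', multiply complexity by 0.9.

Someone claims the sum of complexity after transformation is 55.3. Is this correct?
No, the correct result is 45.3.

Step 1: Calculate the correct sum after transformation
Step 2: Apply multiplier 0.9 to records where category = 'support'
Step 3: Correct result = 45.3
Step 4: Claimed result = 55.3
Step 5: 45.3 ≠ 55.3
Conclusion: The claimed result is incorrect. The correct answer is 45.3.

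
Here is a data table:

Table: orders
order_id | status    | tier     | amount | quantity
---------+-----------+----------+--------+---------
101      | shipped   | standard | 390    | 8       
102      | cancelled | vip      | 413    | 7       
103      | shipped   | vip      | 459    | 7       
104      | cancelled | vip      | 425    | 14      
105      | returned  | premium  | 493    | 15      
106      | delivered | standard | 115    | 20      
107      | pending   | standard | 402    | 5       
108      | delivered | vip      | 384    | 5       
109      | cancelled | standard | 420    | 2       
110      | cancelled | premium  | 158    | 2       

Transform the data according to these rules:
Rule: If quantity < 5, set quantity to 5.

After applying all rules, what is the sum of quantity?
91

Step 1: 2 records have quantity < 5
Step 2: These records originally summed to 4
Step 3: After setting to minimum: 2 × 5 = 10
Step 4: Unaffected records sum: 81
Step 5: Final sum = 10 + 81 = 91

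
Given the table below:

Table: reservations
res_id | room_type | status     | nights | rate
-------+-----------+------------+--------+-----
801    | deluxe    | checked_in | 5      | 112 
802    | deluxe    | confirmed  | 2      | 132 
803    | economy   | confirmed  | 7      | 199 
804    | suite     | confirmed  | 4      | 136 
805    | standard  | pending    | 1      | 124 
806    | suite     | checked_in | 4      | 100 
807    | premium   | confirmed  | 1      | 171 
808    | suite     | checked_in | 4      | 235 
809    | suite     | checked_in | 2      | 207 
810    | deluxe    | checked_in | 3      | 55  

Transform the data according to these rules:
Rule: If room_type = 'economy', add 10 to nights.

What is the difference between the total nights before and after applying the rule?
10

Step 1: Original sum of nights = 33
Step 2: 1 records have room_type = 'economy'
Step 3: Each affected record changes by 10
Step 4: Total change = 1 × 10 = 10
Step 5: New sum = 33 + 10 = 43
Step 6: Difference = |43 - 33| = 10
        (Sum increased by 10)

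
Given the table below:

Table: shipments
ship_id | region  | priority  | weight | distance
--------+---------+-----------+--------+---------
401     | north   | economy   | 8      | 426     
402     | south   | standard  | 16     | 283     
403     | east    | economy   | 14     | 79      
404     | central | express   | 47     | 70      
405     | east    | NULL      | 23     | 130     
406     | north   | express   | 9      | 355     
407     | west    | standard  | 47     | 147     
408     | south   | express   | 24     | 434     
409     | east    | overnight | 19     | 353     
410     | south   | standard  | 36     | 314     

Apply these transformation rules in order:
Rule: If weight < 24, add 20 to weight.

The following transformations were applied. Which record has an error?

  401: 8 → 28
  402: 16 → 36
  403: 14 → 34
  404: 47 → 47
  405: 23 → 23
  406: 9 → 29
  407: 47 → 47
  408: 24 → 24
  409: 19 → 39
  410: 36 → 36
Record 405 has an error. The correct transformed value should be 43, not 23.

Step 1: Check each record against the rule
Step 2: Record 405 has weight = 23
Step 3: Since 23 < 24, the bonus should have been applied
Step 4: Correct value = 43, but claimed value = 23
Conclusion: Record 405 has the error.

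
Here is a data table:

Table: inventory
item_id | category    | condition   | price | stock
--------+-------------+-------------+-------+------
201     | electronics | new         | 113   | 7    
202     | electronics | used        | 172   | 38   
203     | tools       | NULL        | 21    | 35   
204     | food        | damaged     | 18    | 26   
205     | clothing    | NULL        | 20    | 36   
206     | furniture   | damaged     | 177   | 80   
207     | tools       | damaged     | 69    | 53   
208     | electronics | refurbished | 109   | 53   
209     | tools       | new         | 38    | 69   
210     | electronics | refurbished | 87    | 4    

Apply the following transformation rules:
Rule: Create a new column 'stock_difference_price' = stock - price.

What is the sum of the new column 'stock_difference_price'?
-423

Step 1: For each record, compute stock - price
Example calculations:
  7 - 113 = -106
  38 - 172 = -134
  35 - 21 = 14
  ...
Step 2: Sum all derived values
Step 3: Total = -423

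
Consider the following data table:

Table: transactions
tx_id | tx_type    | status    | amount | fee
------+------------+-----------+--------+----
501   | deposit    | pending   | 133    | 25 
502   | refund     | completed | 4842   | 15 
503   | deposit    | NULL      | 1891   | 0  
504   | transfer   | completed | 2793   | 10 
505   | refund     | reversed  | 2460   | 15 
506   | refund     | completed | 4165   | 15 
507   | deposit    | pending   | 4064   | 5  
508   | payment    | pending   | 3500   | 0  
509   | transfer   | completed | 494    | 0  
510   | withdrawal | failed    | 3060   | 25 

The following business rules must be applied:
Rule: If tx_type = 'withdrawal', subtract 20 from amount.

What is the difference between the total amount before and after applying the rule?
20

Step 1: Original sum of amount = 27402
Step 2: 1 records have tx_type = 'withdrawal'
Step 3: Each affected record changes by -20
Step 4: Total change = 1 × -20 = -20
Step 5: New sum = 27402 + -20 = 27382
Step 6: Difference = |27382 - 27402| = 20
        (Sum decreased by 20)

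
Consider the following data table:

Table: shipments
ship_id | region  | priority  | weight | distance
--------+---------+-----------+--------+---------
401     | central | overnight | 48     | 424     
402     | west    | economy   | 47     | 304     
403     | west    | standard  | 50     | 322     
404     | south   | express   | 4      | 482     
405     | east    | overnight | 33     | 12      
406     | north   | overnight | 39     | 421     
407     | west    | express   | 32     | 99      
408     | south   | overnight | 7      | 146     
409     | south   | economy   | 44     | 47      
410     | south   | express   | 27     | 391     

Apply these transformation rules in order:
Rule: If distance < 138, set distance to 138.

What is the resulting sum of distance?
2904

Step 1: 3 records have distance < 138
Step 2: These records originally summed to 158
Step 3: After setting to minimum: 3 × 138 = 414
Step 4: Unaffected records sum: 2490
Step 5: Final sum = 414 + 2490 = 2904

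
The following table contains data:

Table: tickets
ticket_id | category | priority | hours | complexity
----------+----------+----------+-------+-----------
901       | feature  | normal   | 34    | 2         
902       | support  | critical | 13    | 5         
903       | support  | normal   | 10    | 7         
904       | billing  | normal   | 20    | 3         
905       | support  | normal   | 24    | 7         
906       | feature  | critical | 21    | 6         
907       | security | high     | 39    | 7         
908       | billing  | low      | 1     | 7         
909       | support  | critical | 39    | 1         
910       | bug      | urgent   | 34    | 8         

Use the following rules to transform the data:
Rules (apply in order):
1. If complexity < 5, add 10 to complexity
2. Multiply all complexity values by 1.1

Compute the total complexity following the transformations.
91.3

Step 1: Apply Rule 1 - Add 10 to records with complexity < 5
  - 3 records affected: 6 + (3 × 10) = 36
  - Unaffected records: 47
  - Sum after Rule 1: 83
Step 2: Apply Rule 2 - Multiply all by 1.1
  - 83 × 1.1 = 91.3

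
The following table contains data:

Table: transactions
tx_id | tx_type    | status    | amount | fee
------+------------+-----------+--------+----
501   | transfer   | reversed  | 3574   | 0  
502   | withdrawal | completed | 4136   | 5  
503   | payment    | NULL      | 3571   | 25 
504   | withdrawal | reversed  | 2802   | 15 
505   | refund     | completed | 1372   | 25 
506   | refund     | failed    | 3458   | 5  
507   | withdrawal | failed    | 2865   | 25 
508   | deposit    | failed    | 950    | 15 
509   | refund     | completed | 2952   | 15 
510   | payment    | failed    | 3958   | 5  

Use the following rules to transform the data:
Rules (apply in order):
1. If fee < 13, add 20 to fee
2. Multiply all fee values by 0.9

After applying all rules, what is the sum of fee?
193.5

Step 1: Apply Rule 1 - Add 20 to records with fee < 13
  - 4 records affected: 15 + (4 × 20) = 95
  - Unaffected records: 120
  - Sum after Rule 1: 215
Step 2: Apply Rule 2 - Multiply all by 0.9
  - 215 × 0.9 = 193.5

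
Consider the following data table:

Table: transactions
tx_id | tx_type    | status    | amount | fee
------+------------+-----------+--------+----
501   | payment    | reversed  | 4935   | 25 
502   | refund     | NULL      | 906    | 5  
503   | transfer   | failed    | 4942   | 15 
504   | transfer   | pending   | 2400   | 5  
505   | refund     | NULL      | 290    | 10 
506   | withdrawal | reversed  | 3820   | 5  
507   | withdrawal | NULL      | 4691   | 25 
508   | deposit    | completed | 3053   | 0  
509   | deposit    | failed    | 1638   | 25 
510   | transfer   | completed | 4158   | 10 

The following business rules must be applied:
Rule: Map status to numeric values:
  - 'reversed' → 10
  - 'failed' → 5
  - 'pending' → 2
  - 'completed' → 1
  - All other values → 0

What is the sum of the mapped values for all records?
34

Step 1: Apply mapping to each record
Step 2: Count by status:
  'reversed': 2 records × 10 = 20
  'failed': 2 records × 5 = 10
  'pending': 1 records × 2 = 2
  'completed': 2 records × 1 = 2
Step 3: Sum all mapped values = 34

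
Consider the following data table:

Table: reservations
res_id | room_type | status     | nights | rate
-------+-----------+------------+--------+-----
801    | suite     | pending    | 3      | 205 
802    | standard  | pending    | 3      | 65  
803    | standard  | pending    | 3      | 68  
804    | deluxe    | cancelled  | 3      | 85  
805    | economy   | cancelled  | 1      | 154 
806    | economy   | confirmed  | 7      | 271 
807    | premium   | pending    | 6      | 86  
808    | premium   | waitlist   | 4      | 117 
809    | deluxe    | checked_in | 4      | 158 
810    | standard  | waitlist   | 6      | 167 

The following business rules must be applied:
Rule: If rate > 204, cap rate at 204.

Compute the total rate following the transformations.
1308

Step 1: 2 records have rate > 204
Step 2: These records originally summed to 476
Step 3: After capping: 2 × 204 = 408
Step 4: Unaffected records sum: 900
Step 5: Final sum = 408 + 900 = 1308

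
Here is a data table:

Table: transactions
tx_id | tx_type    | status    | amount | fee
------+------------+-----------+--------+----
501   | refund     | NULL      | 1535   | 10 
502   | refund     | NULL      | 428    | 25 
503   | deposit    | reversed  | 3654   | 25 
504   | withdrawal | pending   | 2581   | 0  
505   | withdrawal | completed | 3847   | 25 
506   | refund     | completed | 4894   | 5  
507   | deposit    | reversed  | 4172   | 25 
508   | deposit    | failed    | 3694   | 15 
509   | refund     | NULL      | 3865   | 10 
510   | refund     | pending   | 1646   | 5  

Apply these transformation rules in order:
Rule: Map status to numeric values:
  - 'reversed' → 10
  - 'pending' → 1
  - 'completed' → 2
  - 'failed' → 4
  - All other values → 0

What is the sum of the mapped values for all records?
30

Step 1: Apply mapping to each record
Step 2: Count by status:
  'reversed': 2 records × 10 = 20
  'pending': 2 records × 1 = 2
  'completed': 2 records × 2 = 4
  'failed': 1 records × 4 = 4
Step 3: Sum all mapped values = 30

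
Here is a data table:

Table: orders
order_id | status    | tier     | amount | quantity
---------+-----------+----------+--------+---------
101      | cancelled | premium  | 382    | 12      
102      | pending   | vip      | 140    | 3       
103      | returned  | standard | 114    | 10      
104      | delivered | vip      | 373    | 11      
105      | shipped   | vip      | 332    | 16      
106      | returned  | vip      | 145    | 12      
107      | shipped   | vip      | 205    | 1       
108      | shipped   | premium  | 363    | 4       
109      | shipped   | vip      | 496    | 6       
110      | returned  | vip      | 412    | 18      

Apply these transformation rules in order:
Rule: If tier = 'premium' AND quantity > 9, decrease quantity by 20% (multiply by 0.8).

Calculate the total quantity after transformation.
90.6

Step 1: Find records where tier = 'premium' AND quantity > 9
Step 2: 1 records match, summing to 12
Step 3: After multiplier: 12 × 0.8 = 9.6
Step 4: Unaffected records sum: 81
Step 5: Final sum = 9.6 + 81 = 90.6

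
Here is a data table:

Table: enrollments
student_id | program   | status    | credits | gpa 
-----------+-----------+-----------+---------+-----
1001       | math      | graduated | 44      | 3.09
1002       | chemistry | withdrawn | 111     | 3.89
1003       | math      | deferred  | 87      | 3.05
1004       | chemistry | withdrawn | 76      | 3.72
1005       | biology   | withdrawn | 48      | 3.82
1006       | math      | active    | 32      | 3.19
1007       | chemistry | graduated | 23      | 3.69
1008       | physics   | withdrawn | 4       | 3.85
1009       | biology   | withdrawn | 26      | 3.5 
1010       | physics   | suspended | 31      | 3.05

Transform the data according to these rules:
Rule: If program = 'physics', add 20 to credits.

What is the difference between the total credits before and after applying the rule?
40

Step 1: Original sum of credits = 482
Step 2: 2 records have program = 'physics'
Step 3: Each affected record changes by 20
Step 4: Total change = 2 × 20 = 40
Step 5: New sum = 482 + 40 = 522
Step 6: Difference = |522 - 482| = 40
        (Sum increased by 40)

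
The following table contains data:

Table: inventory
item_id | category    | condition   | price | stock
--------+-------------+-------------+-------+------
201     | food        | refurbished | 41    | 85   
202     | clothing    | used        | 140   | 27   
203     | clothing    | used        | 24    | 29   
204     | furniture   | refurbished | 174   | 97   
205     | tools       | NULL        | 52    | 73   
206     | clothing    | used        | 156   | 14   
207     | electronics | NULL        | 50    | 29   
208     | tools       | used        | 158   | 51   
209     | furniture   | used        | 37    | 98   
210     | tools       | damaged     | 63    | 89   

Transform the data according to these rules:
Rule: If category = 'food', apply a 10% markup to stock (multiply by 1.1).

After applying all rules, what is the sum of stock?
600.5

Step 1: Records with category = 'food' have total stock = 85
Step 2: Apply multiplier: 85 × 1.1 = 93.5
Step 3: Other records total: 507
Step 4: Final sum = 93.5 + 507 = 600.5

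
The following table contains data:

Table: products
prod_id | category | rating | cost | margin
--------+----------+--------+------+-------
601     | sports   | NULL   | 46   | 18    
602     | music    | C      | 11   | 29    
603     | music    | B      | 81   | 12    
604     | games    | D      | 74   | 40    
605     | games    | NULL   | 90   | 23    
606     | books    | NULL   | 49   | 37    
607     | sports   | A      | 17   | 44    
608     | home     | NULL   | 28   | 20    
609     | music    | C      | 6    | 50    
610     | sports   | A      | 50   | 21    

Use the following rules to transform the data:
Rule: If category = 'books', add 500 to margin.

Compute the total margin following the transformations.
794

Step 1: Count records where category = 'books': 1
Step 2: Total bonus added: 1 × 500 = 500
Step 3: Original sum of margin: 294
Step 4: Final sum = 294 + 500 = 794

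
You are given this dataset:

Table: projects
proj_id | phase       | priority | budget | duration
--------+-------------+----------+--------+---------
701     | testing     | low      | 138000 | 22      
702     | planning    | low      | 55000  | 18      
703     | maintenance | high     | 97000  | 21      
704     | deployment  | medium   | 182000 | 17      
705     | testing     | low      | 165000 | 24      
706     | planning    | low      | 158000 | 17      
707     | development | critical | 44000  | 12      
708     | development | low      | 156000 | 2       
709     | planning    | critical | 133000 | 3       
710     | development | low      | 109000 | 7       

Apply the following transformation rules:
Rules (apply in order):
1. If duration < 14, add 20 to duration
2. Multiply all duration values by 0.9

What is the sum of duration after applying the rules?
200.7

Step 1: Apply Rule 1 - Add 20 to records with duration < 14
  - 4 records affected: 24 + (4 × 20) = 104
  - Unaffected records: 119
  - Sum after Rule 1: 223
Step 2: Apply Rule 2 - Multiply all by 0.9
  - 223 × 0.9 = 200.7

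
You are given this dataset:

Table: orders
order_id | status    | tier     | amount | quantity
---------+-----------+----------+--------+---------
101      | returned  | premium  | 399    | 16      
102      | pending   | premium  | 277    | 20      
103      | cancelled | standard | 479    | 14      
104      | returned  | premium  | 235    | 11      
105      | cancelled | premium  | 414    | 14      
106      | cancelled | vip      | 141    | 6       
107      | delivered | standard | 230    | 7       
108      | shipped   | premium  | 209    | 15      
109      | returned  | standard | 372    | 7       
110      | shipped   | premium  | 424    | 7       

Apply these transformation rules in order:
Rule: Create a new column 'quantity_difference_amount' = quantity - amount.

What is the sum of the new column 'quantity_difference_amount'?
-3063

Step 1: For each record, compute quantity - amount
Example calculations:
  16 - 399 = -383
  20 - 277 = -257
  14 - 479 = -465
  ...
Step 2: Sum all derived values
Step 3: Total = -3063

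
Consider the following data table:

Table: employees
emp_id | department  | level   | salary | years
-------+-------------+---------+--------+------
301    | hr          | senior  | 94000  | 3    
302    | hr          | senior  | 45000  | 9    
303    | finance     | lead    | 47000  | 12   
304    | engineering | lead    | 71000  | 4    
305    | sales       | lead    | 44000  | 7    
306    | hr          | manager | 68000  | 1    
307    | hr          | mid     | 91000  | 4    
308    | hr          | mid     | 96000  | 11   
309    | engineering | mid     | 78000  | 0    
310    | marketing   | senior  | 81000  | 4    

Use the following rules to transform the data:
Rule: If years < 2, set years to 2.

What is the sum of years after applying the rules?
58

Step 1: 2 records have years < 2
Step 2: These records originally summed to 1
Step 3: After setting to minimum: 2 × 2 = 4
Step 4: Unaffected records sum: 54
Step 5: Final sum = 4 + 54 = 58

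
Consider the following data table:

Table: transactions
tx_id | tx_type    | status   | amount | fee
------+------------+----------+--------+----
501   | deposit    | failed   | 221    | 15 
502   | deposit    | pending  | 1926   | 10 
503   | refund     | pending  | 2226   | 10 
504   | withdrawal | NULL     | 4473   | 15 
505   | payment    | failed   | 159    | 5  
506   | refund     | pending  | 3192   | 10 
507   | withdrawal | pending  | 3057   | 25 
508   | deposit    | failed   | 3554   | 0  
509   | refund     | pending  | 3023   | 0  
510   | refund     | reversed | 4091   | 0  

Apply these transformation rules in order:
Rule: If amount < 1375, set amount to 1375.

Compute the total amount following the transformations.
28292

Step 1: 2 records have amount < 1375
Step 2: These records originally summed to 380
Step 3: After setting to minimum: 2 × 1375 = 2750
Step 4: Unaffected records sum: 25542
Step 5: Final sum = 2750 + 25542 = 28292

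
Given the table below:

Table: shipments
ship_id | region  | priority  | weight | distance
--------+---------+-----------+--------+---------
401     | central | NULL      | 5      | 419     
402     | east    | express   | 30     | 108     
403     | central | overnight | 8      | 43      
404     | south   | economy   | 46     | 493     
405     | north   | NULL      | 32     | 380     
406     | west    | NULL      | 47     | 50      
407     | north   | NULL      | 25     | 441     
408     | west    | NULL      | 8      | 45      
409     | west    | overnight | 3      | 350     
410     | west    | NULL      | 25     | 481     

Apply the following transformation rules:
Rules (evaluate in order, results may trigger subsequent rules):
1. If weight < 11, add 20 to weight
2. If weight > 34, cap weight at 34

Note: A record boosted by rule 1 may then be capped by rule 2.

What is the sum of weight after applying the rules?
284

Step 1: Apply rule 1 to records with weight < 11
  - 4 records get bonus of 20
  - Of these, 0 records then exceed 34 and get capped
Step 2: Apply rule 2 to records with weight > 34
  - 2 records (original) are capped
Step 3: Calculate final sum = 284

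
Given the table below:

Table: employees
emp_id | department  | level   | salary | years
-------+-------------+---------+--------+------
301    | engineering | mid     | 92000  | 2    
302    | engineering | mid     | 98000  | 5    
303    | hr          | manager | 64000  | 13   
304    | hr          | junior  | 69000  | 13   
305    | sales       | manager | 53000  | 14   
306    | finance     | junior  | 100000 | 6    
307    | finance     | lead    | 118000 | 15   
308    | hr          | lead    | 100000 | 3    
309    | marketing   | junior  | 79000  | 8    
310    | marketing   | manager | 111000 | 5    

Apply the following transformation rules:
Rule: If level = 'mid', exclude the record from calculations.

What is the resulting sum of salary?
694000

Step 1: Identify records where level = 'mid'
Step 2: The excluded records sum to 190000
Step 3: Original total salary = 884000
Step 4: Remaining total = 884000 - 190000 = 694000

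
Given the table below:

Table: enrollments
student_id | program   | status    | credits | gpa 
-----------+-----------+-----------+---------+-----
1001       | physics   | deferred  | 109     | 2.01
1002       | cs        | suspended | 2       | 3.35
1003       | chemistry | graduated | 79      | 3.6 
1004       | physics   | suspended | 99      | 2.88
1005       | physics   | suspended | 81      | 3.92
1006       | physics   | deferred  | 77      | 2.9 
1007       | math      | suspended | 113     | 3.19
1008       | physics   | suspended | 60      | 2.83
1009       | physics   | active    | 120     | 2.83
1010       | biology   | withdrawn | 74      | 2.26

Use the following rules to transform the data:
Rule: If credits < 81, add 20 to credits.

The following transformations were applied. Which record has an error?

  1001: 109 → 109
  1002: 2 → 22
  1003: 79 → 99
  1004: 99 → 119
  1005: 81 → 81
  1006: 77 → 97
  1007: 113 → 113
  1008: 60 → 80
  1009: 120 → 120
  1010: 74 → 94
Record 1004 has an error. The correct transformed value should be 99, not 119.

Step 1: Check each record against the rule
Step 2: Record 1004 has credits = 99
Step 3: Since 99 >= 81, the bonus should not have been applied
Step 4: Correct value = 99, but claimed value = 119
Conclusion: Record 1004 has the error.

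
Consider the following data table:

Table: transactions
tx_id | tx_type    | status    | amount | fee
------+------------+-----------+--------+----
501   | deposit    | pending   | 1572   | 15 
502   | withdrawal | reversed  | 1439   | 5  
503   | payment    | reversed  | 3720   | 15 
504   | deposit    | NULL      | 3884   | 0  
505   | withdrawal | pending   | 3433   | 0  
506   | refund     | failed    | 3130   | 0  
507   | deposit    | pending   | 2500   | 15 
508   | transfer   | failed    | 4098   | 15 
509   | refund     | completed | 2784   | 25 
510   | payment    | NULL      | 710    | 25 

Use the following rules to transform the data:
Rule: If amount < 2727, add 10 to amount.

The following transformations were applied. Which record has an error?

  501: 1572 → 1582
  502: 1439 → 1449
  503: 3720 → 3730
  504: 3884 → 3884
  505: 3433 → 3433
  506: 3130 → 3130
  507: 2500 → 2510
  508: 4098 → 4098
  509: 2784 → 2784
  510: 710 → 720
Record 503 has an error. The correct transformed value should be 3720, not 3730.

Step 1: Check each record against the rule
Step 2: Record 503 has amount = 3720
Step 3: Since 3720 >= 2727, the bonus should not have been applied
Step 4: Correct value = 3720, but claimed value = 3730
Conclusion: Record 503 has the error.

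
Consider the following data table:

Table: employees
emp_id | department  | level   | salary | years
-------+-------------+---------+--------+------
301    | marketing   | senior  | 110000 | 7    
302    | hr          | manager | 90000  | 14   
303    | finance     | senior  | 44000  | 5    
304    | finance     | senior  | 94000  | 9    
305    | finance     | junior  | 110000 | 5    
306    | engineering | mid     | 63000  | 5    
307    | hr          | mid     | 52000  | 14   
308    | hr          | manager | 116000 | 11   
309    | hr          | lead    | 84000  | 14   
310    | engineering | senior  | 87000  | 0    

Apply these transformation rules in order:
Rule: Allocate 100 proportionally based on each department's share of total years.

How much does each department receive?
engineering: 5.95, finance: 22.62, hr: 63.1, marketing: 8.33

Step 1: Calculate total years = 84
Step 2: Calculate each department's proportion:
  engineering: 5/84 = 5.95% → 5.95
  finance: 19/84 = 22.62% → 22.62
  hr: 53/84 = 63.10% → 63.1
  marketing: 7/84 = 8.33% → 8.33
Step 3: Verify: sum of allocations ≈ 100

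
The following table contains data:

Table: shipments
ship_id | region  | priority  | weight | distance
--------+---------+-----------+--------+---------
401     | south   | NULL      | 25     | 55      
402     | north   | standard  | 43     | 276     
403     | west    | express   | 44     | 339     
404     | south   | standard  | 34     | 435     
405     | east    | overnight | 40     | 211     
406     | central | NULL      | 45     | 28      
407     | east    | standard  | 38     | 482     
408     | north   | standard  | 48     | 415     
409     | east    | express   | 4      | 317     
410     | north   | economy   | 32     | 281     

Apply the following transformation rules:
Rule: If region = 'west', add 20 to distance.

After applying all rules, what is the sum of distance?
2859

Step 1: Count records where region = 'west': 1
Step 2: Total bonus added: 1 × 20 = 20
Step 3: Original sum of distance: 2839
Step 4: Final sum = 2839 + 20 = 2859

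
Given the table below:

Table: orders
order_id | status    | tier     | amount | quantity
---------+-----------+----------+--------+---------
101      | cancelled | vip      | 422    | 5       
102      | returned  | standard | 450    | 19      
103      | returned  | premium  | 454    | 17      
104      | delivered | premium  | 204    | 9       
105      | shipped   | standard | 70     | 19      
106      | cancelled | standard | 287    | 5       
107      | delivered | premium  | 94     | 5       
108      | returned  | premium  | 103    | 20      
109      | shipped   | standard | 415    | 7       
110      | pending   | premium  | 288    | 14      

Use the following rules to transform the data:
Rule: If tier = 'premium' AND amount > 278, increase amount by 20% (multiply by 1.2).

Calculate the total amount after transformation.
2935.4

Step 1: Find records where tier = 'premium' AND amount > 278
Step 2: 2 records match, summing to 742
Step 3: After multiplier: 742 × 1.2 = 890.4
Step 4: Unaffected records sum: 2045
Step 5: Final sum = 890.4 + 2045 = 2935.4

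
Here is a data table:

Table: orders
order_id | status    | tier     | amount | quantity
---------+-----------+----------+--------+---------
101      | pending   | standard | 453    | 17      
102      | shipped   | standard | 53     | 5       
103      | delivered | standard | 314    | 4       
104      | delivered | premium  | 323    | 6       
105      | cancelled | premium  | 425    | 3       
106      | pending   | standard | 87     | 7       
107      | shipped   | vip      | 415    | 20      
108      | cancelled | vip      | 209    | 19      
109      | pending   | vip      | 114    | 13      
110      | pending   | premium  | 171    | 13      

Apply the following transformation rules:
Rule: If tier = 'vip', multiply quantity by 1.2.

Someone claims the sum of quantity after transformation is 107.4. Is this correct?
No, the correct result is 117.4.

Step 1: Calculate the correct sum after transformation
Step 2: Apply multiplier 1.2 to records where tier = 'vip'
Step 3: Correct result = 117.4
Step 4: Claimed result = 107.4
Step 5: 117.4 ≠ 107.4
Conclusion: The claimed result is incorrect. The correct answer is 117.4.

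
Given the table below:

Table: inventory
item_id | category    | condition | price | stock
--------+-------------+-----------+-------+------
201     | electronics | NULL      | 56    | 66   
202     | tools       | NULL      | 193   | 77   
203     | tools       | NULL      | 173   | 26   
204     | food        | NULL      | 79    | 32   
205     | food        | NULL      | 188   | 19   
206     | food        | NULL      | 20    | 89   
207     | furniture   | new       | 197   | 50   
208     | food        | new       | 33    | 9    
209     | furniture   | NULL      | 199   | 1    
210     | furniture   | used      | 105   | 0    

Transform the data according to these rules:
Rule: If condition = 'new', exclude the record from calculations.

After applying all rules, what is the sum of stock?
310

Step 1: Identify records where condition = 'new'
Step 2: The excluded records sum to 59
Step 3: Original total stock = 369
Step 4: Remaining total = 369 - 59 = 310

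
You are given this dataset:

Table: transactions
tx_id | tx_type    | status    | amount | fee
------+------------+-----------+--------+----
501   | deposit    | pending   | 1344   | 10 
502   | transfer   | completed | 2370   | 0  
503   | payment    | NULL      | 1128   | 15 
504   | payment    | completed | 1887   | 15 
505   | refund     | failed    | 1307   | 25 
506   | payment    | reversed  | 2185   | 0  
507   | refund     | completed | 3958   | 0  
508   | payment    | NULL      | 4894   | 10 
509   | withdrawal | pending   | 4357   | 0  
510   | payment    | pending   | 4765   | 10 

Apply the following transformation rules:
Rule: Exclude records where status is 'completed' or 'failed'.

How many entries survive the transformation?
6

Step 1: Count records to exclude
  - 3 (completed) + 1 (failed) = 4 records
Step 2: Total records: 10
Step 3: Remaining = 10 - 4 = 6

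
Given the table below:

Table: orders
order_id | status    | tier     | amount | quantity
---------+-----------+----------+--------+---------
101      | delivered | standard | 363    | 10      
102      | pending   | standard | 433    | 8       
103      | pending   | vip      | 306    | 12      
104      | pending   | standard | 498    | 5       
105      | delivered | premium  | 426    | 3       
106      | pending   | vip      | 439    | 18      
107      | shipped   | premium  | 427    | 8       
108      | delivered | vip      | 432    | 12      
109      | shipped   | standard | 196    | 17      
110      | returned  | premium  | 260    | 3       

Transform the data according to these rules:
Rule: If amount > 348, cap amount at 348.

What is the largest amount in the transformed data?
348

Step 1: Original maximum amount = 498
Step 2: Apply cap at 348
Step 3: 7 records had amount > 348 and were capped
Step 4: Maximum after transformation = 348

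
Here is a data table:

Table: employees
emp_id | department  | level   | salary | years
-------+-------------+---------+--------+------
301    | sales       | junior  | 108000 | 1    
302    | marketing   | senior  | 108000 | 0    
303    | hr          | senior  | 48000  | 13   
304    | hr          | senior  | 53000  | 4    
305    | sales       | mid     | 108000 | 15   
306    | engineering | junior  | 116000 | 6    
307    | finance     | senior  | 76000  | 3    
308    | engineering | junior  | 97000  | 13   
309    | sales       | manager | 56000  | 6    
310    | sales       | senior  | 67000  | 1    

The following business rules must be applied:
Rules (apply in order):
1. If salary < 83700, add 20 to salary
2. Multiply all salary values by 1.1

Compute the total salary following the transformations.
920810.0

Step 1: Apply Rule 1 - Add 20 to records with salary < 83700
  - 5 records affected: 300000 + (5 × 20) = 300100
  - Unaffected records: 537000
  - Sum after Rule 1: 837100
Step 2: Apply Rule 2 - Multiply all by 1.1
  - 837100 × 1.1 = 920810.0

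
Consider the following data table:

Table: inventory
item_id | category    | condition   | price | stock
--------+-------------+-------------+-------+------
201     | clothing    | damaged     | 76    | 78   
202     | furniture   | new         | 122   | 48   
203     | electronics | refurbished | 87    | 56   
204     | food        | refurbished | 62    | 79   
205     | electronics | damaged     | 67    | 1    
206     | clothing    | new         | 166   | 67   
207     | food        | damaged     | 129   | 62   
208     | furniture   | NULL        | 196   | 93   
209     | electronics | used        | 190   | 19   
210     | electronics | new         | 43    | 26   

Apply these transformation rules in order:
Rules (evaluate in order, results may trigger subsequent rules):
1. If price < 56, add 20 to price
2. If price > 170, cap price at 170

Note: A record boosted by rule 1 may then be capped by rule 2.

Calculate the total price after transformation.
1112

Step 1: Apply rule 1 to records with price < 56
  - 1 records get bonus of 20
  - Of these, 0 records then exceed 170 and get capped
Step 2: Apply rule 2 to records with price > 170
  - 2 records (original) are capped
Step 3: Calculate final sum = 1112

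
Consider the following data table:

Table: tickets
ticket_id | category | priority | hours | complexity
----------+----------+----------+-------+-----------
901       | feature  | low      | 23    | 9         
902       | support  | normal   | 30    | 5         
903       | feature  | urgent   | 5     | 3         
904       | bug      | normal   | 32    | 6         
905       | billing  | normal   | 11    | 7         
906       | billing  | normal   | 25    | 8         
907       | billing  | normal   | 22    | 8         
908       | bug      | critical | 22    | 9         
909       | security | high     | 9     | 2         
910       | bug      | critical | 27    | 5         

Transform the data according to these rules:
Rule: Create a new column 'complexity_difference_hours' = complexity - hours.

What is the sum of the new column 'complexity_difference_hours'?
-144

Step 1: For each record, compute complexity - hours
Example calculations:
  9 - 23 = -14
  5 - 30 = -25
  3 - 5 = -2
  ...
Step 2: Sum all derived values
Step 3: Total = -144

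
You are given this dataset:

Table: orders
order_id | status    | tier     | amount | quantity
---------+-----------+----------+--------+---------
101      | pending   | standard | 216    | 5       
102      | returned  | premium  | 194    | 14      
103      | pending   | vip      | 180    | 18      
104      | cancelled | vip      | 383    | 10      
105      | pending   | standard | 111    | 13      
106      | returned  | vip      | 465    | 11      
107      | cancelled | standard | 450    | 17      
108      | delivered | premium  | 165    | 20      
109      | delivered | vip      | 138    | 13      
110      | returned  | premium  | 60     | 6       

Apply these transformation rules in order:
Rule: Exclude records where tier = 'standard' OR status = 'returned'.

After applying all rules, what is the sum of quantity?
61

Step 1: Find records where tier = 'standard' OR status = 'returned'
Step 2: 6 records match, summing to 66
Step 3: Original sum: 127
Step 4: Remaining sum = 127 - 66 = 61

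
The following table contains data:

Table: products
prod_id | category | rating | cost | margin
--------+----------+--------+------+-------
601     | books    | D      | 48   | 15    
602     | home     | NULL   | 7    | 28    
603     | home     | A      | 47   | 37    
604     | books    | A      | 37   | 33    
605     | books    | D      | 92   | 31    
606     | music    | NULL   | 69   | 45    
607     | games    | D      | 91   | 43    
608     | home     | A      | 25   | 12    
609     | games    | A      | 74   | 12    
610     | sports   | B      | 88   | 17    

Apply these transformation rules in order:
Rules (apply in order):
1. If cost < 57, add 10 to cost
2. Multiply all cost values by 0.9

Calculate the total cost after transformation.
565.2

Step 1: Apply Rule 1 - Add 10 to records with cost < 57
  - 5 records affected: 164 + (5 × 10) = 214
  - Unaffected records: 414
  - Sum after Rule 1: 628
Step 2: Apply Rule 2 - Multiply all by 0.9
  - 628 × 0.9 = 565.2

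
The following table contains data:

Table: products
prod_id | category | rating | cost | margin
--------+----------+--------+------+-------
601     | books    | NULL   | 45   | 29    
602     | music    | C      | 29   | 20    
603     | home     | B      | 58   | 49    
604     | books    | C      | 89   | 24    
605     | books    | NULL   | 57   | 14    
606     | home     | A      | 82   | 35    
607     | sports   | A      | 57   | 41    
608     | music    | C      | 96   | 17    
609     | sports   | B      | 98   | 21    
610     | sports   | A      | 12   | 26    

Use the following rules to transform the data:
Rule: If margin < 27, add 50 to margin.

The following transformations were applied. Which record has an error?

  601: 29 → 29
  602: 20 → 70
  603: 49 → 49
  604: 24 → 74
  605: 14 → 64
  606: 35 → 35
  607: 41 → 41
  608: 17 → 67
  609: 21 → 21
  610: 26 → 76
Record 609 has an error. The correct transformed value should be 71, not 21.

Step 1: Check each record against the rule
Step 2: Record 609 has margin = 21
Step 3: Since 21 < 27, the bonus should have been applied
Step 4: Correct value = 71, but claimed value = 21
Conclusion: Record 609 has the error.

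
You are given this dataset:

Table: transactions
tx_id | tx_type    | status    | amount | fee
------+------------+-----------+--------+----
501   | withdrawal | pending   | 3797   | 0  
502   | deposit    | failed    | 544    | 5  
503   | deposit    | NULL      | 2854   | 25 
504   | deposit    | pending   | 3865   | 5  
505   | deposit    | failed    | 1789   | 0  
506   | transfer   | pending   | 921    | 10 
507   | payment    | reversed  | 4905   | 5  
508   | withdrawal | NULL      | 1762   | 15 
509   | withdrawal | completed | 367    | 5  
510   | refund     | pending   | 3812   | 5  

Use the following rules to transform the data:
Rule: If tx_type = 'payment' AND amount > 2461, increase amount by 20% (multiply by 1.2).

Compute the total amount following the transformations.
25597.0

Step 1: Find records where tx_type = 'payment' AND amount > 2461
Step 2: 1 records match, summing to 4905
Step 3: After multiplier: 4905 × 1.2 = 5886.0
Step 4: Unaffected records sum: 19711
Step 5: Final sum = 5886.0 + 19711 = 25597.0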